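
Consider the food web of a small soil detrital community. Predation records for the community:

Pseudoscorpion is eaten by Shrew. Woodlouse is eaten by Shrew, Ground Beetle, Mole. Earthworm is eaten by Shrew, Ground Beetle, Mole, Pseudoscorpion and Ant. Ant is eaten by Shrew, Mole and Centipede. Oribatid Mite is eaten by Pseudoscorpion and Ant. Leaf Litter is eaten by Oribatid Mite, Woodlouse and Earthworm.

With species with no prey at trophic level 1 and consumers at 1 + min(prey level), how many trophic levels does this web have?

Basal resources (level 1): Leaf Litter.
Following each consumer down to its lowest-level prey: Leaf Litter → Earthworm → Ant → Centipede (levels 1 through 4).
All prey of Centipede (Ant 3) are at level 3 or above, so Centipede is at level 1 + 3 = 4.
Every consumer has at least one prey at level 3 or below, so none exceeds level 4.

4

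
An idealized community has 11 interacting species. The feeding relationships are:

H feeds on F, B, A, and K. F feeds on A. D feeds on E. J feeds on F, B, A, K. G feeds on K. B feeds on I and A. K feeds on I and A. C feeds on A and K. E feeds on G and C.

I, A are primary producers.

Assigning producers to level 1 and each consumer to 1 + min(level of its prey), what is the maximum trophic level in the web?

Producers (level 1): I, A.
Following each consumer down to its lowest-level prey: A → C → E → D (levels 1 through 4).
All prey of D (E 3) are at level 3 or above, so D is at level 1 + 3 = 4.
Every consumer has at least one prey at level 3 or below, so none exceeds level 4.

4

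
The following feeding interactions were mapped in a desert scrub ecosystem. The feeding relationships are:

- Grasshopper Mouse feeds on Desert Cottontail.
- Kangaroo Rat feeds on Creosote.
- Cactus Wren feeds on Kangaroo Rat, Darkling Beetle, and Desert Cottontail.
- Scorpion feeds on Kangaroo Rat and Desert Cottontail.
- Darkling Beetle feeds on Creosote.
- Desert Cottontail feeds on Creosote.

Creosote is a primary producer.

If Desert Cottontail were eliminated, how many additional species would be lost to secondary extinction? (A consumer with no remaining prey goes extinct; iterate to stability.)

1

Remove Desert Cottontail.
Round 1: Grasshopper Mouse (all prey gone) → extinct.
No further losses. Total secondary extinctions: 1.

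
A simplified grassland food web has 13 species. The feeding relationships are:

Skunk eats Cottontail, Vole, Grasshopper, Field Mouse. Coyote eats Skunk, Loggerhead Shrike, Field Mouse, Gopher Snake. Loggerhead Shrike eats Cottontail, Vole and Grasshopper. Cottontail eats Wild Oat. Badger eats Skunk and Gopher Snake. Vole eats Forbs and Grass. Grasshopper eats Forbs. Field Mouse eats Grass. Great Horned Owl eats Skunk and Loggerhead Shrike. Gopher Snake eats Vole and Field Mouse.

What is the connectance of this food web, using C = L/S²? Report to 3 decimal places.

C = 0.130

The web has S = 13 species and L = 22 feeding links.
C = L / S² = 22 / 169 = 0.1302 ≈ 0.130.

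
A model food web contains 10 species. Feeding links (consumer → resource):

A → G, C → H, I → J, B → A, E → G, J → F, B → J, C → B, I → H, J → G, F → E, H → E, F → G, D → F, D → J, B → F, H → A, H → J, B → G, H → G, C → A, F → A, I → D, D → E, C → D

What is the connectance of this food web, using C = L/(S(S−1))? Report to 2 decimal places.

The web has S = 10 species and L = 25 feeding links.
C = L / (S(S−1)) = 25 / 90 = 0.2778 ≈ 0.28.

C = 0.28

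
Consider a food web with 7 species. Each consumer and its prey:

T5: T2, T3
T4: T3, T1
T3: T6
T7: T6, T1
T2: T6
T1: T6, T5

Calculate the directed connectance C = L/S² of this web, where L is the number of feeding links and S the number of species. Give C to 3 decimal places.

The web has S = 7 species and L = 10 feeding links.
C = L / S² = 10 / 49 = 0.2041 ≈ 0.204.

C = 0.204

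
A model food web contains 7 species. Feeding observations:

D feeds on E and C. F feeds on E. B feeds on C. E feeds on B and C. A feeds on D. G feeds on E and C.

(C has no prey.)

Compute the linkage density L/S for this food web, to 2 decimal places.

L/S = 1.29

There are L = 9 links among S = 7 species.
L/S = 9/7 = 1.2857 ≈ 1.29.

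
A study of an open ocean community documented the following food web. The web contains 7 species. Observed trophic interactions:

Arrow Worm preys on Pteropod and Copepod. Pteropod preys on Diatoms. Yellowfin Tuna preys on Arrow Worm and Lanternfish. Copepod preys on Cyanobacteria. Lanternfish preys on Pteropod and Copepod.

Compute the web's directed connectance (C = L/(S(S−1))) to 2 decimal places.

The web has S = 7 species and L = 8 feeding links.
C = L / (S(S−1)) = 8 / 42 = 0.1905 ≈ 0.19.

C = 0.19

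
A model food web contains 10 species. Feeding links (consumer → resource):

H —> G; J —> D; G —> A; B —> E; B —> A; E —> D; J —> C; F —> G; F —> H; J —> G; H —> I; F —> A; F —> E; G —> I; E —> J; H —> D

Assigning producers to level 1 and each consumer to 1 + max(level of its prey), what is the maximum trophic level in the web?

Producers (level 1): A, I, D, C.
A → G → J → E → F gives F level 5.
No species has a prey at level 5, so no species reaches level 6.

5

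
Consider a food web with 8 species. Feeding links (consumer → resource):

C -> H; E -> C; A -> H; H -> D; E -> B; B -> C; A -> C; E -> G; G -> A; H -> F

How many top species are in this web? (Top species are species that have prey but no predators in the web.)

Top species (has prey, but nothing eats it): E.
Count: 1.

1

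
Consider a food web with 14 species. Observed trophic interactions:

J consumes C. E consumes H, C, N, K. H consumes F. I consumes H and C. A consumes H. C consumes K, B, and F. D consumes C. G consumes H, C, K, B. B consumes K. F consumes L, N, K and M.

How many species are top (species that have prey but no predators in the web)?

6

Top species (has prey, but nothing eats it): I, G, D, E, J, A.
Count: 6.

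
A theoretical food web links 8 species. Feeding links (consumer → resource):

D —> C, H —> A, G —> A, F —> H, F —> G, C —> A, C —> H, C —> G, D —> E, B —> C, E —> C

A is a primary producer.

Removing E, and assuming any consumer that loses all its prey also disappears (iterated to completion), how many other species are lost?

Remove E.
Every predator of it retains at least one other prey: D still has C.
No consumer loses all prey, so no secondary extinctions occur.

0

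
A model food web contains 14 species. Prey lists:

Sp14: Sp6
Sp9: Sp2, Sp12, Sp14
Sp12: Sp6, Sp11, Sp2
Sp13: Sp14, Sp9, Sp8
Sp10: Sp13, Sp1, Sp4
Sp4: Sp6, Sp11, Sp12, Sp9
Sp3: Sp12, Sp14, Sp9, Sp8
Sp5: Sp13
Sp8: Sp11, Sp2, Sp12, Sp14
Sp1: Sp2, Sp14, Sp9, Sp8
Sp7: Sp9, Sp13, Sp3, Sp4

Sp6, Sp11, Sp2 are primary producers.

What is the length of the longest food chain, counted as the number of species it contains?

One longest chain: Sp6 → Sp12 → Sp9 → Sp13 → Sp5.
It has 5 species and 4 links.

5 species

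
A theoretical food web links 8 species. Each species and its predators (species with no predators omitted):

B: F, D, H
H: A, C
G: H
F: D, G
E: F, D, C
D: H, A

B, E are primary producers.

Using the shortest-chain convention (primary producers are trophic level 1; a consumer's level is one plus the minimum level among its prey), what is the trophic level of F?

Trophic level 2

B is a producer → level 1.
F eats B → level 2.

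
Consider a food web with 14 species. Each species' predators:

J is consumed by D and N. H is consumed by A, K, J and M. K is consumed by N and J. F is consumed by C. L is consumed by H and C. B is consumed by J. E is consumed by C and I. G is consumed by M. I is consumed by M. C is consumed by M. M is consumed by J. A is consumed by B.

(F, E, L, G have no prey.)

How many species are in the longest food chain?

One longest chain: L → H → A → B → J → N.
It has 6 species and 5 links.

6 species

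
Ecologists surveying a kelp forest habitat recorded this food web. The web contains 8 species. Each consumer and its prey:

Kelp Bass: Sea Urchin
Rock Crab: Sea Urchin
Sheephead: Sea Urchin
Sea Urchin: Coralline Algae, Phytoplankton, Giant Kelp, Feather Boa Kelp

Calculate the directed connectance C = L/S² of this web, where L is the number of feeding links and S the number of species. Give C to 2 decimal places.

The web has S = 8 species and L = 7 feeding links.
C = L / S² = 7 / 64 = 0.1094 ≈ 0.11.

C = 0.11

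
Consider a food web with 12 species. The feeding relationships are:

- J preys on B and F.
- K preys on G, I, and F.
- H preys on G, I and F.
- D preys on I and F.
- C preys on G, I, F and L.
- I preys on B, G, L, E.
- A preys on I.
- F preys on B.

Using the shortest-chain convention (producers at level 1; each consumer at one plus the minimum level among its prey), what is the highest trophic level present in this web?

Producers (level 1): G, E, L, B.
Following each consumer down to its lowest-level prey: G → I → D (levels 1 through 3).
All prey of D (I 2, F 2) are at level 2 or above, so D is at level 1 + 2 = 3.
Every consumer has at least one prey at level 2 or below, so none exceeds level 3.

3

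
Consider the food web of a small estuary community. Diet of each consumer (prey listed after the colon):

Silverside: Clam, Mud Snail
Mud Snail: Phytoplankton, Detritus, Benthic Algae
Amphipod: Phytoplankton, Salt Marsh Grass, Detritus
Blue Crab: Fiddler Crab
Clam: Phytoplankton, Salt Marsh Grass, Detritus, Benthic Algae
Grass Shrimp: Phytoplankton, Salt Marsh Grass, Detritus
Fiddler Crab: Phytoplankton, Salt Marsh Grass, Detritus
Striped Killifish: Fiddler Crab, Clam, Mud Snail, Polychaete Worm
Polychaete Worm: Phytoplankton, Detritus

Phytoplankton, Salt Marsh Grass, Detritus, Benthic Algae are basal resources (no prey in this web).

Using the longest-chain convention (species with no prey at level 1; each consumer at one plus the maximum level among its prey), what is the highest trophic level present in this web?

3

Basal resources (level 1): Phytoplankton, Salt Marsh Grass, Detritus, Benthic Algae.
Phytoplankton → Polychaete Worm → Striped Killifish gives Striped Killifish level 3.
No species has a prey at level 3, so no species reaches level 4.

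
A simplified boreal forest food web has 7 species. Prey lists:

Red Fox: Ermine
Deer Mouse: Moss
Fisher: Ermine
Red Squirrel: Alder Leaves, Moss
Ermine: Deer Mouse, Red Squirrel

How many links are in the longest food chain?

3 links

One longest chain: Moss → Deer Mouse → Ermine → Red Fox.
It has 4 species and 3 links.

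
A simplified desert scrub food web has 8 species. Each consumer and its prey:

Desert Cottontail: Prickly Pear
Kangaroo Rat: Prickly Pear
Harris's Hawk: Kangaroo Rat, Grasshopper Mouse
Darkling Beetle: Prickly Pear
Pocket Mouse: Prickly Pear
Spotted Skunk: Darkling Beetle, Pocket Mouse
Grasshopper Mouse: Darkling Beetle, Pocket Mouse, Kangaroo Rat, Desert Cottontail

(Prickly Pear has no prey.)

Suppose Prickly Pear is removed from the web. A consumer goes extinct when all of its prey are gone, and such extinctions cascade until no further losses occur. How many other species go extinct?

7

Remove Prickly Pear.
Round 1: Darkling Beetle (all prey gone), Pocket Mouse (all prey gone), Kangaroo Rat (all prey gone), Desert Cottontail (all prey gone) → extinct.
Round 2: Grasshopper Mouse (all prey gone), Spotted Skunk (all prey gone) → extinct.
Round 3: Harris's Hawk (all prey gone) → extinct.
No further losses. Total secondary extinctions: 7.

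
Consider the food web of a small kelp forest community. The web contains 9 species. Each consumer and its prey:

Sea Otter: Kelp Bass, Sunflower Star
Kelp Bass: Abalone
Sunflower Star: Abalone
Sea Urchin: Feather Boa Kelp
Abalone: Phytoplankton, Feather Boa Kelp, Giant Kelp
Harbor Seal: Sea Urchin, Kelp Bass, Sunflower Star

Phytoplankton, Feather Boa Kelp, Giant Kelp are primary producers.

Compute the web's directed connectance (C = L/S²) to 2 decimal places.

The web has S = 9 species and L = 11 feeding links.
C = L / S² = 11 / 81 = 0.1358 ≈ 0.14.

C = 0.14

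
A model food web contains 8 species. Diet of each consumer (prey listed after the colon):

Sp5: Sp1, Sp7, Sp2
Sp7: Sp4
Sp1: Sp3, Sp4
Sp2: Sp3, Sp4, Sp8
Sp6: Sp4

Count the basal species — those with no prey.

Basal species (no prey listed): Sp3, Sp4, Sp8.
Count: 3.

3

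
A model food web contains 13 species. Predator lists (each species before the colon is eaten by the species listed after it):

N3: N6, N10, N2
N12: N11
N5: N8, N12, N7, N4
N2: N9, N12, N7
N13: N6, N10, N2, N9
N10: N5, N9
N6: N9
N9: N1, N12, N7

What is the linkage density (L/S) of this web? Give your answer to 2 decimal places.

There are L = 21 links among S = 13 species.
L/S = 21/13 = 1.6154 ≈ 1.62.

L/S = 1.62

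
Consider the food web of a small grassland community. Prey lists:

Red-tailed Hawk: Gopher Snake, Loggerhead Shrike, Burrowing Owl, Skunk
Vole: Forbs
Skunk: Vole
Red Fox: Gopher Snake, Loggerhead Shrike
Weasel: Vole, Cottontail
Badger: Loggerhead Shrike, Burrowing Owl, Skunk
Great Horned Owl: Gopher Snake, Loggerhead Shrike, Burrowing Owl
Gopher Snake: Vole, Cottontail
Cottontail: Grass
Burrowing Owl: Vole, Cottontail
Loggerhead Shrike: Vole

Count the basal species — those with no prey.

2

Basal species (no prey listed): Forbs, Grass.
Count: 2.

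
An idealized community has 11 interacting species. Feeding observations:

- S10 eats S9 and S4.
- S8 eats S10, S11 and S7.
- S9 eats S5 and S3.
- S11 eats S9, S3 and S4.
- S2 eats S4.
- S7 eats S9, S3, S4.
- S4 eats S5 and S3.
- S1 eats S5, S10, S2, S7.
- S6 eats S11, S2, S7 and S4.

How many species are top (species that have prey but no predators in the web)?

Top species (has prey, but nothing eats it): S1, S8, S6.
Count: 3.

3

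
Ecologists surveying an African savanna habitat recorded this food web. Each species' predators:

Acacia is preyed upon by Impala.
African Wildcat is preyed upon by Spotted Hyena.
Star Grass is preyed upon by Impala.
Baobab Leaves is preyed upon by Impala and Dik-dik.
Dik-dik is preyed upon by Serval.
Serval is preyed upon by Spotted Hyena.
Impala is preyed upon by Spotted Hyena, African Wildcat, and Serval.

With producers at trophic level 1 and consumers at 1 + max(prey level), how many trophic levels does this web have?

Producers (level 1): Baobab Leaves, Star Grass, Acacia.
Baobab Leaves → Impala → Serval → Spotted Hyena gives Spotted Hyena level 4.
No species has a prey at level 4, so no species reaches level 5.

4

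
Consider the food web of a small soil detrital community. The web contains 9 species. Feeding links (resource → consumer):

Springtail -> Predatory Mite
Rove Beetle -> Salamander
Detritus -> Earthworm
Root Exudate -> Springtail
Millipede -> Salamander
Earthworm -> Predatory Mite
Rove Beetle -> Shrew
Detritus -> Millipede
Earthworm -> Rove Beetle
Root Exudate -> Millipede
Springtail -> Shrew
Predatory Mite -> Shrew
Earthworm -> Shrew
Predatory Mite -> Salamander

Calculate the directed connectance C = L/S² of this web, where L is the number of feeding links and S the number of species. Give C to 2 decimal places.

C = 0.17

The web has S = 9 species and L = 14 feeding links.
C = L / S² = 14 / 81 = 0.1728 ≈ 0.17.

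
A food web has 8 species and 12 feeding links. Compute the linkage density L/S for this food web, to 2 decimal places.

There are L = 12 links among S = 8 species.
L/S = 12/8 = 1.5000 ≈ 1.50.

L/S = 1.50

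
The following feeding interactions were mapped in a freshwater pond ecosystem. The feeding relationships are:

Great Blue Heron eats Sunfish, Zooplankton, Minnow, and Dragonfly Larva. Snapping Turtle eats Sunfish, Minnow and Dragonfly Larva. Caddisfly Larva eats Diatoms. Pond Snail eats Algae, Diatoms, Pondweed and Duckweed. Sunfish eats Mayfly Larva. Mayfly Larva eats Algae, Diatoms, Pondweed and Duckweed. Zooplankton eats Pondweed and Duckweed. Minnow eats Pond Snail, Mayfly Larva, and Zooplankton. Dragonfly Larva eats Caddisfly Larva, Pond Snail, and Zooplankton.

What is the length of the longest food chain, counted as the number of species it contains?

4 species

One longest chain: Duckweed → Mayfly Larva → Sunfish → Snapping Turtle.
It has 4 species and 3 links.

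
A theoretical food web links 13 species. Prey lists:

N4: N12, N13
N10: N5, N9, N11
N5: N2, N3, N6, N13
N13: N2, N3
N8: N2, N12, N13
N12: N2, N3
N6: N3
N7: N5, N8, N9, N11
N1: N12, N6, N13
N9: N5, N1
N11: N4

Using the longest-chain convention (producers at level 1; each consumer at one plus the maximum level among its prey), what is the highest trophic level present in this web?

Producers (level 1): N2, N3.
N2 → N12 → N1 → N9 → N10 gives N10 level 5.
No species has a prey at level 5, so no species reaches level 6.

5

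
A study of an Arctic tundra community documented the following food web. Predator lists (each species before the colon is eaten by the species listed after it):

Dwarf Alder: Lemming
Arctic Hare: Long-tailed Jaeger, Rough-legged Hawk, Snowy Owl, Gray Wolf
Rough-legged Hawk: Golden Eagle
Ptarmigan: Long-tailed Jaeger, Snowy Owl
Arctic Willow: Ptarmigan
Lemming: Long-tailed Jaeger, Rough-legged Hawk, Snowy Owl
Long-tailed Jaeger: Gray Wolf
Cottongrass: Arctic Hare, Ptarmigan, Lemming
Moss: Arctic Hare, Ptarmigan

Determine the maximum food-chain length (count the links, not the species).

3 links

One longest chain: Cottongrass → Arctic Hare → Long-tailed Jaeger → Gray Wolf.
It has 4 species and 3 links.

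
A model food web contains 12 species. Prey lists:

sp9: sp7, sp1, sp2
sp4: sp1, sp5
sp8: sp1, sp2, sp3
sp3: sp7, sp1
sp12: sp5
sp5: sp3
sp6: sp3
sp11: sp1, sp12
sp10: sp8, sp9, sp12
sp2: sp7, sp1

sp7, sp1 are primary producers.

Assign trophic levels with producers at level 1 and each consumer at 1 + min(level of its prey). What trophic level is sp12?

sp7 is a producer → level 1.
sp3 eats sp7 → level 2.
sp5 eats sp3 → level 3.
sp12 eats sp5 → level 4.
No prey of sp12 is below level 3, so 4 is the minimum.

Trophic level 4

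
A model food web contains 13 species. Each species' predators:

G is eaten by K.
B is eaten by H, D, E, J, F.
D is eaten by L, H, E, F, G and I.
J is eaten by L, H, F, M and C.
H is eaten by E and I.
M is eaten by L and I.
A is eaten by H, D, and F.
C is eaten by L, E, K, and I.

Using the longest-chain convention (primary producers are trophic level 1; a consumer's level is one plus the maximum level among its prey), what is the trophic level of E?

B is a producer → level 1.
J eats B → level 2.
C eats J → level 3.
E eats C (level 3); other prey at levels: B 1, D 2, H 3 → level 4.

Trophic level 4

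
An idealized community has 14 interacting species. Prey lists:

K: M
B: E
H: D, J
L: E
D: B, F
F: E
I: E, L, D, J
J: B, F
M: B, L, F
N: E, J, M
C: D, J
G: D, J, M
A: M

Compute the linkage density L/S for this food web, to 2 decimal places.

L/S = 1.86

There are L = 26 links among S = 14 species.
L/S = 26/14 = 1.8571 ≈ 1.86.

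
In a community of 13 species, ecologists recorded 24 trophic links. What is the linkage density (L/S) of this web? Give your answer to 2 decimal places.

L/S = 1.85

There are L = 24 links among S = 13 species.
L/S = 24/13 = 1.8462 ≈ 1.85.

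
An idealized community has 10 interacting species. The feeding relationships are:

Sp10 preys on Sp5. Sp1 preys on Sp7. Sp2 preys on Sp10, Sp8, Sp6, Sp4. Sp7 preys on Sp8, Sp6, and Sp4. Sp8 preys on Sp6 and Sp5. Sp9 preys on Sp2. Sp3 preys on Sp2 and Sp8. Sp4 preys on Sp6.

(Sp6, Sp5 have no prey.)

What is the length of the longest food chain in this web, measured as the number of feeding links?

3 links

One longest chain: Sp6 → Sp4 → Sp2 → Sp3.
It has 4 species and 3 links.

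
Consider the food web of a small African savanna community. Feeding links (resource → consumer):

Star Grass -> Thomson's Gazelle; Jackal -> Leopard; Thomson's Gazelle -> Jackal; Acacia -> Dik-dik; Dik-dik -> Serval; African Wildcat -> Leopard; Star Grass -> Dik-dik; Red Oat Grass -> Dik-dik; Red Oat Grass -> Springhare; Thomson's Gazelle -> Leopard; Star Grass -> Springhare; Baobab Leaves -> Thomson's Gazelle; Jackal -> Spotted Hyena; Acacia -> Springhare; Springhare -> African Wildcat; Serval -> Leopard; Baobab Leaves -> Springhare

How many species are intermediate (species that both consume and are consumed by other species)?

6

Intermediate species (has both prey and predators): Dik-dik, Thomson's Gazelle, Springhare, African Wildcat, Serval, Jackal.
Count: 6.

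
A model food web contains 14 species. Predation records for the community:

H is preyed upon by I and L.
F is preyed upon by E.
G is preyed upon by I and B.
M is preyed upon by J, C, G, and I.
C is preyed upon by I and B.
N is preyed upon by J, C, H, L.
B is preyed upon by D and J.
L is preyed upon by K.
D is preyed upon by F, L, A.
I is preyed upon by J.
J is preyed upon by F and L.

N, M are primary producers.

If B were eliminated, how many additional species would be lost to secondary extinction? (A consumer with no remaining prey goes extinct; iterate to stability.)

2

Remove B.
Round 1: D (all prey gone) → extinct.
Round 2: A (all prey gone) → extinct.
No further losses. Total secondary extinctions: 2.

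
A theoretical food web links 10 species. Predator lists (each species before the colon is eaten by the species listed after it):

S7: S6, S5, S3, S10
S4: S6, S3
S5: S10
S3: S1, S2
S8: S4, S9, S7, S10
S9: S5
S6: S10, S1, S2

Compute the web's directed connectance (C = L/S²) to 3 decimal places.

The web has S = 10 species and L = 17 feeding links.
C = L / S² = 17 / 100 = 0.1700 ≈ 0.170.

C = 0.170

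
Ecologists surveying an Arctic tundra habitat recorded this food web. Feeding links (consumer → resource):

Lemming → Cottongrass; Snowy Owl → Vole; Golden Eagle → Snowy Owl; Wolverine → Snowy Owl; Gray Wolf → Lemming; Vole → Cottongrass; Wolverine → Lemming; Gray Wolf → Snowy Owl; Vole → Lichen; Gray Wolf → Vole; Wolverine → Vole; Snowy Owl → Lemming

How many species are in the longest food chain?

One longest chain: Cottongrass → Lemming → Snowy Owl → Wolverine.
It has 4 species and 3 links.

4 species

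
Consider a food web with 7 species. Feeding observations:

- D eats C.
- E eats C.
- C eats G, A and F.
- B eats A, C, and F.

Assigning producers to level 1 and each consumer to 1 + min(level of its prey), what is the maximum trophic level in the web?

3

Producers (level 1): F, A, G.
Following each consumer down to its lowest-level prey: F → C → D (levels 1 through 3).
All prey of D (C 2) are at level 2 or above, so D is at level 1 + 2 = 3.
Every consumer has at least one prey at level 2 or below, so none exceeds level 3.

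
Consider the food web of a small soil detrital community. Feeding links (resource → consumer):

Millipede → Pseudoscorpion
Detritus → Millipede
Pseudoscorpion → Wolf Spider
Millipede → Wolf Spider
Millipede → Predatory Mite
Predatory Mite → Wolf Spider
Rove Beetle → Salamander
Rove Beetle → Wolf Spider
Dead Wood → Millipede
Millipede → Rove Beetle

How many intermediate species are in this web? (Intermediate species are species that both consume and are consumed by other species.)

Intermediate species (has both prey and predators): Millipede, Pseudoscorpion, Rove Beetle, Predatory Mite.
Count: 4.

4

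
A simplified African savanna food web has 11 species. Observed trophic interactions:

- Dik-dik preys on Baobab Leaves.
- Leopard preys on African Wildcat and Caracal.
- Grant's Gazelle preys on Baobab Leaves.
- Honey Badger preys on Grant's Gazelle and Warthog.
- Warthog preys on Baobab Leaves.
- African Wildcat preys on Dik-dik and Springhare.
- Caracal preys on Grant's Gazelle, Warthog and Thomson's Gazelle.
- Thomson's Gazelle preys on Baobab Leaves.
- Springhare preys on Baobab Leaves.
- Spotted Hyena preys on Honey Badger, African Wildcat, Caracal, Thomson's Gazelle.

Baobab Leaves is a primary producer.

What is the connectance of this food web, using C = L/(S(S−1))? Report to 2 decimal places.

C = 0.16

The web has S = 11 species and L = 18 feeding links.
C = L / (S(S−1)) = 18 / 110 = 0.1636 ≈ 0.16.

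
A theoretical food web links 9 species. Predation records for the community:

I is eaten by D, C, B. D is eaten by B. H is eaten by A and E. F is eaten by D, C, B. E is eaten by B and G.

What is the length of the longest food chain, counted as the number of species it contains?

3 species

One longest chain: H → E → G.
It has 3 species and 2 links.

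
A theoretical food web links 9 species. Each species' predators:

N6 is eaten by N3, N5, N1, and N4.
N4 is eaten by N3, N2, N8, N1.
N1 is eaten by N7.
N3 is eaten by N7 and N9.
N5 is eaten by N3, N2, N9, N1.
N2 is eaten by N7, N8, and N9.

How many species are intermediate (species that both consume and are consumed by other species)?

Intermediate species (has both prey and predators): N5, N4, N2, N1, N3.
Count: 5.

5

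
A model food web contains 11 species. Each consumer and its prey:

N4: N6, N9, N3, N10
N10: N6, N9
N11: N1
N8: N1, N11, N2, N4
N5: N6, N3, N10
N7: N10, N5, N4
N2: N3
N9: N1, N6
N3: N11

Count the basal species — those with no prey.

2

Basal species (no prey listed): N1, N6.
Count: 2.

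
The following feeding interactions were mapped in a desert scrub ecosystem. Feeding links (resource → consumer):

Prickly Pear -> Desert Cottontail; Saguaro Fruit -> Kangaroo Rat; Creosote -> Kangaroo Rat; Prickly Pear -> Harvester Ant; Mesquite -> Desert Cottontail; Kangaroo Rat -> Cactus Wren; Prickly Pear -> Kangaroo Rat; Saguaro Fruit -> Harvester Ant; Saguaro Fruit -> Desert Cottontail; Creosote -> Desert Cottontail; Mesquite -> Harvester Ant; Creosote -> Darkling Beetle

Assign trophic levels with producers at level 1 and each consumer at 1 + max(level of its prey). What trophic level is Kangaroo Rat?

Trophic level 2

Prickly Pear is a producer → level 1.
Kangaroo Rat eats Prickly Pear (level 1); other prey at levels: Saguaro Fruit 1, Creosote 1 → level 2.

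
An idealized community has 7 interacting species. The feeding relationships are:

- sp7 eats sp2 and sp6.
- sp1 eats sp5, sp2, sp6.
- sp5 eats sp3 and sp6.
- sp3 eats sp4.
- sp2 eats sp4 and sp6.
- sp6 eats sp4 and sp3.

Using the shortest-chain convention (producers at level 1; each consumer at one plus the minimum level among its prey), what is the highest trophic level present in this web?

3

Producers (level 1): sp4.
Following each consumer down to its lowest-level prey: sp4 → sp6 → sp7 (levels 1 through 3).
All prey of sp7 (sp6 2, sp2 2) are at level 2 or above, so sp7 is at level 1 + 2 = 3.
Every consumer has at least one prey at level 2 or below, so none exceeds level 3.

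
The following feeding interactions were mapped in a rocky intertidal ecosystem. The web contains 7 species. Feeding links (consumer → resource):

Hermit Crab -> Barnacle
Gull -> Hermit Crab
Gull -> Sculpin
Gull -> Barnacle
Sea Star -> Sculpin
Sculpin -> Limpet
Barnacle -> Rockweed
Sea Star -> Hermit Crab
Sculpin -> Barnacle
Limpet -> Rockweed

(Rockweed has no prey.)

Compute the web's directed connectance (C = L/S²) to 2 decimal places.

C = 0.20

The web has S = 7 species and L = 10 feeding links.
C = L / S² = 10 / 49 = 0.2041 ≈ 0.20.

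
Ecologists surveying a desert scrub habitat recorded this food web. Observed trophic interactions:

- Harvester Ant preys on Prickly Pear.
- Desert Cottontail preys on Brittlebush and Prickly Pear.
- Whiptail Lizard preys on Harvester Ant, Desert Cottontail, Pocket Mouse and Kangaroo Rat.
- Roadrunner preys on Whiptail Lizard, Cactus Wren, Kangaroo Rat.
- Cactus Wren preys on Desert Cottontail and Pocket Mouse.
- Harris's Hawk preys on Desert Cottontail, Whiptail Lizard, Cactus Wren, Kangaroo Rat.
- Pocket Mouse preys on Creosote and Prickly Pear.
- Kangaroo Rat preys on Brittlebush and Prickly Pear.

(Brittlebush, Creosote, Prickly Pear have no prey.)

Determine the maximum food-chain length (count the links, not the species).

3 links

One longest chain: Brittlebush → Desert Cottontail → Cactus Wren → Roadrunner.
It has 4 species and 3 links.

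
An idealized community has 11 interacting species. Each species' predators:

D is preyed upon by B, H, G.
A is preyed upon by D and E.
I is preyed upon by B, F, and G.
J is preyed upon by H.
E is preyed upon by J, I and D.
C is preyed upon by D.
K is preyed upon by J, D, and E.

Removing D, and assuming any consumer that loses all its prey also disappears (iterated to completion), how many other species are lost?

0

Remove D.
Every predator of it retains at least one other prey: H still has J; G still has I; B still has I.
No consumer loses all prey, so no secondary extinctions occur.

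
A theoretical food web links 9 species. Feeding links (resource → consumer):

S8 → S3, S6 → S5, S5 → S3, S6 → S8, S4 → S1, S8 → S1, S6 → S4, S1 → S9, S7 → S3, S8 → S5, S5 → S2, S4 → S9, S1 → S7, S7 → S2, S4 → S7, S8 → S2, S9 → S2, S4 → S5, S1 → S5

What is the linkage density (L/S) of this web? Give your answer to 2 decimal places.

L/S = 2.11

There are L = 19 links among S = 9 species.
L/S = 19/9 = 2.1111 ≈ 2.11.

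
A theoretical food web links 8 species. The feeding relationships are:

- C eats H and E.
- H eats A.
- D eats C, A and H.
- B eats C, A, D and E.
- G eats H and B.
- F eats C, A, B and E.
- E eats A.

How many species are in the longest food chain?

6 species

One longest chain: A → E → C → D → B → F.
It has 6 species and 5 links.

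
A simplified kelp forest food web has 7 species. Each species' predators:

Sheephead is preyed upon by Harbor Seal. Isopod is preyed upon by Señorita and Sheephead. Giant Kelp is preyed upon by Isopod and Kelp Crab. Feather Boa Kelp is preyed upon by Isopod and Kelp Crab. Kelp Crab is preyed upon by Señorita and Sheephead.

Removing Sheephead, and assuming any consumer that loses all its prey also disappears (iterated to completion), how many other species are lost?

1

Remove Sheephead.
Round 1: Harbor Seal (all prey gone) → extinct.
No further losses. Total secondary extinctions: 1.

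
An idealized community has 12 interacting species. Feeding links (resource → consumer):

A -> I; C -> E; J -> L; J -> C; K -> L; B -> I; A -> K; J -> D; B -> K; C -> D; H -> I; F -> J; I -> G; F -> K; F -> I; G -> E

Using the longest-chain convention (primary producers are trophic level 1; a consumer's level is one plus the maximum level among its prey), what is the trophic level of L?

Trophic level 3

F is a producer → level 1.
K eats F (level 1); other prey at levels: A 1, B 1 → level 2.
L eats K (level 2); other prey at levels: J 2 → level 3.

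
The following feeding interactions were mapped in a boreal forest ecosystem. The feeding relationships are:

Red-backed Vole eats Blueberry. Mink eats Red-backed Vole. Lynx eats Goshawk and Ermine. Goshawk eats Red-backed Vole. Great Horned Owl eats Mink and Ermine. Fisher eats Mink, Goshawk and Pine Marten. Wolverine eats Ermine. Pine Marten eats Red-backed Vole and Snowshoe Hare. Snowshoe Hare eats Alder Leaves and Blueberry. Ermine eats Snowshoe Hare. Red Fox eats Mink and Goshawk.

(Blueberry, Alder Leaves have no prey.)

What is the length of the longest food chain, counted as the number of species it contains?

4 species

One longest chain: Blueberry → Red-backed Vole → Mink → Red Fox.
It has 4 species and 3 links.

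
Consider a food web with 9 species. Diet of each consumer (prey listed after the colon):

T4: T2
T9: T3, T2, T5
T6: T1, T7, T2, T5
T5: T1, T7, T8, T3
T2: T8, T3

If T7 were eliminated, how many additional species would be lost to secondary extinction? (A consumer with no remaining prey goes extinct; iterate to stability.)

Remove T7.
Every predator of it retains at least one other prey: T5 still has T1, T8, T3; T6 still has T1, T2, T5.
No consumer loses all prey, so no secondary extinctions occur.

0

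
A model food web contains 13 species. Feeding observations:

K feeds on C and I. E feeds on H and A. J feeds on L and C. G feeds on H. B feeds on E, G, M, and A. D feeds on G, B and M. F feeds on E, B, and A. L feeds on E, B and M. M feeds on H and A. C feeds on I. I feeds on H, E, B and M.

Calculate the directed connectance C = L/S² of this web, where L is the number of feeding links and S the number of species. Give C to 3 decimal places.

C = 0.160

The web has S = 13 species and L = 27 feeding links.
C = L / S² = 27 / 169 = 0.1598 ≈ 0.160.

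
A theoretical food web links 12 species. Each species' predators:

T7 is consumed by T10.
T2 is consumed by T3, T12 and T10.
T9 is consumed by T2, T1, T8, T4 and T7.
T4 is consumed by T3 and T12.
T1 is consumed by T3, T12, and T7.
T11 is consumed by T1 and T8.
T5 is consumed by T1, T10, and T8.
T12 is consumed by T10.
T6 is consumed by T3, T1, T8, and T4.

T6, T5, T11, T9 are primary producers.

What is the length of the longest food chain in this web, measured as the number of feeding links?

3 links

One longest chain: T6 → T1 → T7 → T10.
It has 4 species and 3 links.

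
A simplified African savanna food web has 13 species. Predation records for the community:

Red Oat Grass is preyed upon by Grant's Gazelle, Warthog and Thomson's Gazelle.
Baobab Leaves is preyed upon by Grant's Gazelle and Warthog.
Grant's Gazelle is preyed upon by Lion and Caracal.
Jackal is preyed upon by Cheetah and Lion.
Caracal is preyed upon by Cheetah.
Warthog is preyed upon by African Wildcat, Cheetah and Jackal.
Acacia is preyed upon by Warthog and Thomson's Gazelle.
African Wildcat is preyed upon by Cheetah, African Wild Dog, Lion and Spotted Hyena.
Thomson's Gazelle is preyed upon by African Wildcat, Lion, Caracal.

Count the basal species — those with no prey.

3

Basal species (no prey listed): Acacia, Red Oat Grass, Baobab Leaves.
Count: 3.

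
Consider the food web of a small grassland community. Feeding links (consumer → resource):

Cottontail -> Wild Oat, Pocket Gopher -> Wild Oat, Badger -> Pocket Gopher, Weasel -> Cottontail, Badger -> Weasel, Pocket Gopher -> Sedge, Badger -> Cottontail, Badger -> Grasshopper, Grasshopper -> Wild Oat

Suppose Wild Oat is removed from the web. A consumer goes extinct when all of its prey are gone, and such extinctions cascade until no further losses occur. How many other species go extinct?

3

Remove Wild Oat.
Round 1: Cottontail (all prey gone), Grasshopper (all prey gone) → extinct.
Round 2: Weasel (all prey gone) → extinct.
No further losses. Total secondary extinctions: 3.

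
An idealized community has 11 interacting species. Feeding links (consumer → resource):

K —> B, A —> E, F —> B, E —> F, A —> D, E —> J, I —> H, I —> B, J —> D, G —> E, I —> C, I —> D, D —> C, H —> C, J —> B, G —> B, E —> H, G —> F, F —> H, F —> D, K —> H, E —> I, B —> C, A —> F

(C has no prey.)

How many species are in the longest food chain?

One longest chain: C → B → J → E → A.
It has 5 species and 4 links.

5 species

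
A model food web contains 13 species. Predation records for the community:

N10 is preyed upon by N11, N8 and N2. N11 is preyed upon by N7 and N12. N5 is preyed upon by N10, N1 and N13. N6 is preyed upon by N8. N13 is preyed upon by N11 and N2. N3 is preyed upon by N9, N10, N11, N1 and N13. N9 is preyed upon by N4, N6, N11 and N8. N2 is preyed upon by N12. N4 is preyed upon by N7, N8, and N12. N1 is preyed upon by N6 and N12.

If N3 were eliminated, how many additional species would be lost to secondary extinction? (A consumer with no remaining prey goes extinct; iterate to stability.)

2

Remove N3.
Round 1: N9 (all prey gone) → extinct.
Round 2: N4 (all prey gone) → extinct.
No further losses. Total secondary extinctions: 2.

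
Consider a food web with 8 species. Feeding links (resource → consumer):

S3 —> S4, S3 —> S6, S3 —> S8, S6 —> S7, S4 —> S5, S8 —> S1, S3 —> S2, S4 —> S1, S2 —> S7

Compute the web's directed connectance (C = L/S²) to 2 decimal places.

C = 0.14

The web has S = 8 species and L = 9 feeding links.
C = L / S² = 9 / 64 = 0.1406 ≈ 0.14.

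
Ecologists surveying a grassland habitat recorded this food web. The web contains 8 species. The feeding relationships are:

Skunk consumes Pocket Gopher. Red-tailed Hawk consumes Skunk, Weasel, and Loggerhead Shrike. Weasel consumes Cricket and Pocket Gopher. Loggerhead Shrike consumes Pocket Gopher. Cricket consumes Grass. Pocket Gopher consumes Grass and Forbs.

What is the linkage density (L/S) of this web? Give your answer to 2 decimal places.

There are L = 10 links among S = 8 species.
L/S = 10/8 = 1.2500 ≈ 1.25.

L/S = 1.25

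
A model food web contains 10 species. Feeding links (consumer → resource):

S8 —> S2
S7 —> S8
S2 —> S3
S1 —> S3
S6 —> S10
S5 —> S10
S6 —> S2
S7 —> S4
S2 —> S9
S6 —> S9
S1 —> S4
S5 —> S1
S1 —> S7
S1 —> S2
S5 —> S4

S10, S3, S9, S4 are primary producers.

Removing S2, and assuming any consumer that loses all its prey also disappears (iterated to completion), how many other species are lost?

1

Remove S2.
Round 1: S8 (all prey gone) → extinct.
No further losses. Total secondary extinctions: 1.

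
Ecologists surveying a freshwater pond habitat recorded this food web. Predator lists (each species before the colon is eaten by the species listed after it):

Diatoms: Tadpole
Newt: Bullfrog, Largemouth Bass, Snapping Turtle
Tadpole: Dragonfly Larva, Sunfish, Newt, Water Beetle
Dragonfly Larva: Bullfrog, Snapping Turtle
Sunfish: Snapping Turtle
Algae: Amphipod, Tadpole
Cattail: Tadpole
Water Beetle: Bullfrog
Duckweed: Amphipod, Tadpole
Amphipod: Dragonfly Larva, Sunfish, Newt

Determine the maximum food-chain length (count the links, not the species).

One longest chain: Duckweed → Amphipod → Newt → Bullfrog.
It has 4 species and 3 links.

3 links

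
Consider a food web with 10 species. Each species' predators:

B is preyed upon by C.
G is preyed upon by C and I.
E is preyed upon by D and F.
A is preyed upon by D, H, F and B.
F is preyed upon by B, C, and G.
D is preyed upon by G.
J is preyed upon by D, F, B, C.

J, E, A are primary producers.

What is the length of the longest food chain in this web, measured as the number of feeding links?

One longest chain: J → F → B → C.
It has 4 species and 3 links.

3 links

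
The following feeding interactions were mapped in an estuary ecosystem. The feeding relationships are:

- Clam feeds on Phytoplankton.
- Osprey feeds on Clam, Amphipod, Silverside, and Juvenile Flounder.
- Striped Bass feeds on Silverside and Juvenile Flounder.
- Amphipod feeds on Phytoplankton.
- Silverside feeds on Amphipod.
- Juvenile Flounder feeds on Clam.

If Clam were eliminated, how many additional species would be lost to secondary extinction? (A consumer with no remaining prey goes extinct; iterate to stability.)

1

Remove Clam.
Round 1: Juvenile Flounder (all prey gone) → extinct.
No further losses. Total secondary extinctions: 1.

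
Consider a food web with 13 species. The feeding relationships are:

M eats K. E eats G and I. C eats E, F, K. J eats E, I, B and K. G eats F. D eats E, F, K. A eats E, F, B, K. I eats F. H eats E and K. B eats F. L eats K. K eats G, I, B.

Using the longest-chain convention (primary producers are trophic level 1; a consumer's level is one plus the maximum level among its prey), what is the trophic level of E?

Trophic level 3

F is a producer → level 1.
I eats F → level 2.
E eats I (level 2); other prey at levels: G 2 → level 3.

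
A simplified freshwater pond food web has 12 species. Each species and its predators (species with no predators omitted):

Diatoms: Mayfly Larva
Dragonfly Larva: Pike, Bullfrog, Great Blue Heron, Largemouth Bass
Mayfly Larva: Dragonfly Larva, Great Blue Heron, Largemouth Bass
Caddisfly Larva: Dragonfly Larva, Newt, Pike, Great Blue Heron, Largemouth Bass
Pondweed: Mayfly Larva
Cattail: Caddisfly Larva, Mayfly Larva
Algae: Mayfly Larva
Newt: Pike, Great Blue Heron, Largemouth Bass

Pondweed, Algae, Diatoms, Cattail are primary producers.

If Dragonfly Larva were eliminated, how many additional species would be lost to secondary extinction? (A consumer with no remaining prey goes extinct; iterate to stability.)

Remove Dragonfly Larva.
Round 1: Bullfrog (all prey gone) → extinct.
No further losses. Total secondary extinctions: 1.

1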